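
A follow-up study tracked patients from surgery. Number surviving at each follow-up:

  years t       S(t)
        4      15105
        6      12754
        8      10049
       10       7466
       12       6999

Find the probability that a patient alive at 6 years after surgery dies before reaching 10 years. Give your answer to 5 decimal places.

P(die before 10 | alive at 6) = 1 − S(10)/S(6) = 1 − 7466/12754 = (5288)/12754 = 0.414615.

0.41462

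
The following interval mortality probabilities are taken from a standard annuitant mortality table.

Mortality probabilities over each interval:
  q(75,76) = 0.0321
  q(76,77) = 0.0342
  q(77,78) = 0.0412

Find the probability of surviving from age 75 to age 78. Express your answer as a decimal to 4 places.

0.8963

Chaining the interval survival probabilities: (1 − 0.0321) × (1 − 0.0342) × (1 − 0.0412).
= 0.9679 × 0.9658 × 0.9588 = 0.896284.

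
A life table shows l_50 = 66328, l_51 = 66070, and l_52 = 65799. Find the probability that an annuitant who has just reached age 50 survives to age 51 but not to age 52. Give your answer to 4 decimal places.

This is the probability of reaching 51 but not 52, conditional on being alive at 50: (l_51 − l_52) / l_50.
= (66070 − 65799) / 66328 = 271 / 66328 = 0.004086.

0.0041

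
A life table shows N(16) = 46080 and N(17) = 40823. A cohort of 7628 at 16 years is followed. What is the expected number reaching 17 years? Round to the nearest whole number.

The relevant probability is 40823/46080 = 0.885916.
Expected number = 7628 × 0.885916 = 6758.

6758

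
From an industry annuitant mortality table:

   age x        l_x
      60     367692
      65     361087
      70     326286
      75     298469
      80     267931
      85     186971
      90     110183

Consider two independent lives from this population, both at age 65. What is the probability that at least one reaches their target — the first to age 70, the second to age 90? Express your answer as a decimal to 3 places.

0.933

p₁ = l_70/l_65 = 326286/361087 = 0.903622; p₂ = l_90/l_65 = 110183/361087 = 0.305143.
P(at least one) = 1 − (1−p₁)(1−p₂) = 1 − 0.096378 × 0.694857 = 0.933031.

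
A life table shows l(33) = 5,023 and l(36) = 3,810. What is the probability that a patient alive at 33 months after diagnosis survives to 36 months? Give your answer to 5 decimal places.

The conditional survival probability is l(36)/l(33) = 3,810/5,023 = 0.758511.

0.75851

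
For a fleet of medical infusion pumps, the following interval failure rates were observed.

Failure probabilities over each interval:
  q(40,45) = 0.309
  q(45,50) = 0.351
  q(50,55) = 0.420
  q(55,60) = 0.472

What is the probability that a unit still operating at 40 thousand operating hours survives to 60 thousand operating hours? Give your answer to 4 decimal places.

0.1373

P(survive 40→60) = (1 − 0.309) × (1 − 0.351) × (1 − 0.420) × (1 − 0.472).
= 0.691 × 0.649 × 0.580 × 0.528 = 0.137336.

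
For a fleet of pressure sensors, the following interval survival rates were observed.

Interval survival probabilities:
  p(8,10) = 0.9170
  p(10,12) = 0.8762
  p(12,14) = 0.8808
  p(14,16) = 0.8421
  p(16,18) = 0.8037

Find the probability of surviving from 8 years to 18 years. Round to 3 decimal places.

0.479

P(survive 8→18) = 0.9170 × 0.8762 × 0.8808 × 0.8421 × 0.8037.
= 0.478969.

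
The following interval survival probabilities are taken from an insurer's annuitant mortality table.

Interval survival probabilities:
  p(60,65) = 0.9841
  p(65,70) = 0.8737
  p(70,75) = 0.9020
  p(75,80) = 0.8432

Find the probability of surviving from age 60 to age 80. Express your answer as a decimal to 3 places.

Survival from 60 to 80 is the product of surviving each interval: 0.9841 × 0.8737 × 0.9020 × 0.8432.
= 0.653941.

0.654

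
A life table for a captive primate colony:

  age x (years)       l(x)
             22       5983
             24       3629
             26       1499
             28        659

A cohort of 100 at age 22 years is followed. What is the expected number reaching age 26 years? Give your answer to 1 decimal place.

25.1

The relevant probability is 1499/5983 = 0.250543.
Expected number = 100 × 0.250543 = 25.1.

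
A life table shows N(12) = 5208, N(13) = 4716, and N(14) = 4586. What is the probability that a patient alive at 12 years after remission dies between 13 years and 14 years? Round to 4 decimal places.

0.0250

This is the probability of reaching 13 but not 14, conditional on being alive at 12: (N(13) − N(14)) / N(12).
= (4716 − 4586) / 5208 = 130 / 5208 = 0.024962.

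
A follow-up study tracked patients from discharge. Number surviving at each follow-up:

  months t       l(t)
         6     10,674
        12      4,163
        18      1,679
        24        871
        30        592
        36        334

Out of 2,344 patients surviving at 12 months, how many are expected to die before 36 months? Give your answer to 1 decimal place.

The relevant probability is 1 − 334/4,163 = 0.919769.
Expected number = 2,344 × 0.919769 = 2155.9.

2155.9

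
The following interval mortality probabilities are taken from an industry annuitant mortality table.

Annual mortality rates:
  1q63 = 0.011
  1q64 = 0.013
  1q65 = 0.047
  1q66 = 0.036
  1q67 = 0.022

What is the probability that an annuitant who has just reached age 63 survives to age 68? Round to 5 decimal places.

Chaining the interval survival probabilities: (1 − 0.011) × (1 − 0.013) × (1 − 0.047) × (1 − 0.036) × (1 − 0.022).
= 0.989 × 0.987 × 0.953 × 0.964 × 0.978 = 0.877046.

0.87705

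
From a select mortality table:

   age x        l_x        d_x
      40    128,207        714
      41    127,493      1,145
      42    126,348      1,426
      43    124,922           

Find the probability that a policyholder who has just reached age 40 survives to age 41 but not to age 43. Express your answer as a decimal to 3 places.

0.020

This is the probability of reaching 41 but not 43, conditional on being alive at 40: (l_41 − l_43) / l_40.
= (127,493 − 124,922) / 128,207 = 2,571 / 128,207 = 0.020054.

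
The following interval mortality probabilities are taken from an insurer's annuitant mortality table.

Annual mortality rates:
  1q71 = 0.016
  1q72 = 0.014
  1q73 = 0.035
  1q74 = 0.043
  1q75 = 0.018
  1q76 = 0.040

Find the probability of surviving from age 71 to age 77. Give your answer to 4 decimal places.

0.8447

6p71 = (1 − 0.016) × (1 − 0.014) × (1 − 0.035) × (1 − 0.043) × (1 − 0.018) × (1 − 0.040).
= 0.984 × 0.986 × 0.965 × 0.957 × 0.982 × 0.960 = 0.844683.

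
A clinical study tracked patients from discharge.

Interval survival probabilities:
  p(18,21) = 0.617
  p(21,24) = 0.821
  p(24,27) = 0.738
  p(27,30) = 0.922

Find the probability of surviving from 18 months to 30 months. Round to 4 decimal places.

0.3447

Survival from 18 to 30 is the product of surviving each interval: 0.617 × 0.821 × 0.738 × 0.922.
= 0.344680.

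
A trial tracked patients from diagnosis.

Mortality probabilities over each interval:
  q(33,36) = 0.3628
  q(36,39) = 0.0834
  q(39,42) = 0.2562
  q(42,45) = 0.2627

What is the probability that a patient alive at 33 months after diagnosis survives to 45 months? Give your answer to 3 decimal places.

0.320

Survival from 33 to 45 is the product of surviving each interval: (1 − 0.3628) × (1 − 0.0834) × (1 − 0.2562) × (1 − 0.2627).
= 0.6372 × 0.9166 × 0.7438 × 0.7373 = 0.320299.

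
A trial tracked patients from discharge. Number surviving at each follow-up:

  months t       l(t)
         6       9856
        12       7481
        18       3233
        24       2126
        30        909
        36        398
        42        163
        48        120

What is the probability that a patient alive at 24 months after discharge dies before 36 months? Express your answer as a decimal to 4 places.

0.8128

P(die before 36 | alive at 24) = 1 − l(36)/l(24) = 1 − 398/2126 = (1728)/2126 = 0.812794.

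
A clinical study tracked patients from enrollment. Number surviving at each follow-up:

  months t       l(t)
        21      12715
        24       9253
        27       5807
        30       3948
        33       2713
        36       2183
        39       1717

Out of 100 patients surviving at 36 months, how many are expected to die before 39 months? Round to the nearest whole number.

The relevant probability is 1 − 1717/2183 = 0.213468.
Expected number = 100 × 0.213468 = 21.

21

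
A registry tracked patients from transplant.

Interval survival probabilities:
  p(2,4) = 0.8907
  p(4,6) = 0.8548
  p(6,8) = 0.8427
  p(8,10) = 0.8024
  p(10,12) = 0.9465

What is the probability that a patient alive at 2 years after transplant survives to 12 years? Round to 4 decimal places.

P(survive 2→12) = 0.8907 × 0.8548 × 0.8427 × 0.8024 × 0.9465.
= 0.487282.

0.4873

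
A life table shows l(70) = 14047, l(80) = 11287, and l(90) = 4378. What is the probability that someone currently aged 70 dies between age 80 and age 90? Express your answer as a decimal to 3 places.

0.492

This is the probability of reaching 80 but not 90, conditional on being alive at 70: (l(80) − l(90)) / l(70).
= (11287 − 4378) / 14047 = 6909 / 14047 = 0.491849.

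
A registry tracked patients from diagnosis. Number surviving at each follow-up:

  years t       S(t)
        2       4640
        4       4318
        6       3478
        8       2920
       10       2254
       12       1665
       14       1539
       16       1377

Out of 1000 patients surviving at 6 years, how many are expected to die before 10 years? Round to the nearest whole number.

The relevant probability is 1 − 2254/3478 = 0.351926.
Expected number = 1000 × 0.351926 = 352.

352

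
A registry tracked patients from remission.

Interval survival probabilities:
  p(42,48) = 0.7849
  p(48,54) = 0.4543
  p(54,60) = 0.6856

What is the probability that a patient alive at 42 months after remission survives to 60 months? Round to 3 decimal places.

0.244

P(survive 42→60) = 0.7849 × 0.4543 × 0.6856.
= 0.244471.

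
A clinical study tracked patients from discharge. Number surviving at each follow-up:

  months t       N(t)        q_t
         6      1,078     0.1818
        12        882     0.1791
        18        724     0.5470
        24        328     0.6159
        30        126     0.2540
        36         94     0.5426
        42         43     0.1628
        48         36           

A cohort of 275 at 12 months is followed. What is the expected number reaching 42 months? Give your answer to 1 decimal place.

13.4

The relevant probability is 43/882 = 0.048753.
Expected number = 275 × 0.048753 = 13.4.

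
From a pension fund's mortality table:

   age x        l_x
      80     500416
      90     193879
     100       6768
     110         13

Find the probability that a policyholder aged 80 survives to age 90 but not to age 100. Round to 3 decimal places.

We want 10|10q80 = (l_90 − l_100)/l_80.
This is the probability of reaching 90 but not 100, conditional on being alive at 80: (l_90 − l_100) / l_80.
= (193879 − 6768) / 500416 = 187111 / 500416 = 0.373911.

0.374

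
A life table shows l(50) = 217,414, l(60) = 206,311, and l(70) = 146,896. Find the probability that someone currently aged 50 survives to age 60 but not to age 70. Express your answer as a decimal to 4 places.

This is the probability of reaching 60 but not 70, conditional on being alive at 50: (l(60) − l(70)) / l(50).
= (206,311 − 146,896) / 217,414 = 59,415 / 217,414 = 0.273280.

0.2733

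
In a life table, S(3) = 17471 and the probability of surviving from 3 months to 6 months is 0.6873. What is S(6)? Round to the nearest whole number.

12008

S(6) = S(3) × p = 17471 × 0.6873 = 12008.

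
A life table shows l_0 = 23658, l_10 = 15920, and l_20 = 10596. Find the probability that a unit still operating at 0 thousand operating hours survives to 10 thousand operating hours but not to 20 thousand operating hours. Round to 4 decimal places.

0.2250

This is the probability of reaching 10 but not 20, conditional on being operational at 0: (l_10 − l_20) / l_0.
= (15920 − 10596) / 23658 = 5324 / 23658 = 0.225040.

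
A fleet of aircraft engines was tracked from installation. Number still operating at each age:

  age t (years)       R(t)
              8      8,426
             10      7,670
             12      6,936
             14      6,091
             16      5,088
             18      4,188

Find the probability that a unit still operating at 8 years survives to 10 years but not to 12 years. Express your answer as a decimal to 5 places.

0.08711

This is the probability of reaching 10 but not 12, conditional on being operational at 8: (R(10) − R(12)) / R(8).
= (7,670 − 6,936) / 8,426 = 734 / 8,426 = 0.087111.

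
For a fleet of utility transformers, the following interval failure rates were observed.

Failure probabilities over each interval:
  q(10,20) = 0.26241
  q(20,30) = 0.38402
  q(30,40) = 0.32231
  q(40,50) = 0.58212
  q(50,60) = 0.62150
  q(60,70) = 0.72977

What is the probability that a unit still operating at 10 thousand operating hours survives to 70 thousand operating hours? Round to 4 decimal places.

0.0132

Survival from 10 to 70 is the product of surviving each interval: (1 − 0.26241) × (1 − 0.38402) × (1 − 0.32231) × (1 − 0.58212) × (1 − 0.62150) × (1 − 0.72977).
= 0.73759 × 0.61598 × 0.67769 × 0.41788 × 0.37850 × 0.27023 = 0.013160.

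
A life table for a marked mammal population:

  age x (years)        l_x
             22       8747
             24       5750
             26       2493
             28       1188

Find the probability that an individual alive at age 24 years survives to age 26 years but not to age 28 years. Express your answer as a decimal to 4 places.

0.2270

This is the probability of reaching 26 but not 28, conditional on being alive at 24: (l_26 − l_28) / l_24.
= (2493 − 1188) / 5750 = 1305 / 5750 = 0.226957.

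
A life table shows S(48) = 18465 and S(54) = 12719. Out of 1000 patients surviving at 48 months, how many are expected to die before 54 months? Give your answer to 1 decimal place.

311.2

The relevant probability is 1 − 12719/18465 = 0.311183.
Expected number = 1000 × 0.311183 = 311.2.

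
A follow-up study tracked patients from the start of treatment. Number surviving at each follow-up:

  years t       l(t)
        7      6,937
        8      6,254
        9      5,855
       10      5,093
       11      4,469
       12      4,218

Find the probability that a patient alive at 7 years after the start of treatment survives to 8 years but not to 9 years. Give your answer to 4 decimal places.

This is the probability of reaching 8 but not 9, conditional on being alive at 7: (l(8) − l(9)) / l(7).
= (6,254 − 5,855) / 6,937 = 399 / 6,937 = 0.057518.

0.0575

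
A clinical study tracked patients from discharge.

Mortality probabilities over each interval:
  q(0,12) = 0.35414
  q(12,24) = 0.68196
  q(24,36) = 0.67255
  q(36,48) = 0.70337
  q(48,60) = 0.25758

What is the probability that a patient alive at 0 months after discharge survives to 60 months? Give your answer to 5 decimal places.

0.01481

Survival from 0 to 60 is the product of surviving each interval: (1 − 0.35414) × (1 − 0.68196) × (1 − 0.67255) × (1 − 0.70337) × (1 − 0.25758).
= 0.64586 × 0.31804 × 0.32745 × 0.29663 × 0.74242 = 0.014813.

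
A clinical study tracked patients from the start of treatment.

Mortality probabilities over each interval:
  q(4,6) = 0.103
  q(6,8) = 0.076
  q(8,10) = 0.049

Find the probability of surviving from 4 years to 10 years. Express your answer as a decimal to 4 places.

Chaining the interval survival probabilities: (1 − 0.103) × (1 − 0.076) × (1 − 0.049).
= 0.897 × 0.924 × 0.951 = 0.788215.

0.7882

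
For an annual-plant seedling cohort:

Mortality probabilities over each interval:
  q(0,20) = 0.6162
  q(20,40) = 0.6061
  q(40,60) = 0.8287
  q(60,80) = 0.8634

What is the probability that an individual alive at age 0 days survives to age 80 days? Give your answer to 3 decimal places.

0.004

P(survive 0→80) = (1 − 0.6162) × (1 − 0.6061) × (1 − 0.8287) × (1 − 0.8634).
= 0.3838 × 0.3939 × 0.1713 × 0.1366 = 0.003538.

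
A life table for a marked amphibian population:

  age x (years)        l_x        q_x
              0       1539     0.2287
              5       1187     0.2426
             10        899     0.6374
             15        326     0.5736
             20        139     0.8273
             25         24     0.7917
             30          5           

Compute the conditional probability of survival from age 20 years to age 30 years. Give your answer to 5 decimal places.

The conditional survival probability is l_30/l_20 = 5/139 = 0.035971.

0.03597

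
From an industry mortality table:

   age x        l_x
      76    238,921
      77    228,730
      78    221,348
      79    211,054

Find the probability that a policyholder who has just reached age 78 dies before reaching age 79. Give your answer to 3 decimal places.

0.047

P(die before 79 | alive at 78) = 1 − l_79/l_78 = 1 − 211,054/221,348 = (10,294)/221,348 = 0.046506.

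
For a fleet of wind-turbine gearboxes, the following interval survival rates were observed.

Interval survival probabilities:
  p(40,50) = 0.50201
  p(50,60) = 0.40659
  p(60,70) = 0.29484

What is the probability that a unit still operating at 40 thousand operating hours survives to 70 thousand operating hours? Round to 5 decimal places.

0.06018

P(survive 40→70) = 0.50201 × 0.40659 × 0.29484.
= 0.060180.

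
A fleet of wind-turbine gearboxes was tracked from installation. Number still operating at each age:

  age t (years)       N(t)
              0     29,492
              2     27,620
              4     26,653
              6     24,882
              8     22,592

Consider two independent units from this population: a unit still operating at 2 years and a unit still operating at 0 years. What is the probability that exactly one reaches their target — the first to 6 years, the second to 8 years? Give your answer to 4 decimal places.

p₁ = N(6)/N(2) = 24,882/27,620 = 0.900869; p₂ = N(8)/N(0) = 22,592/29,492 = 0.766038.
P(exactly one) = p₁(1−p₂) + (1−p₁)p₂ = 0.210769 + 0.075938 = 0.286707.

0.2867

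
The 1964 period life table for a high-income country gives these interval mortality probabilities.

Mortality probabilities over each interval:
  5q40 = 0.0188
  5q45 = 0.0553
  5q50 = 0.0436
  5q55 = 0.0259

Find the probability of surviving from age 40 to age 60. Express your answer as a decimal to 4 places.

20p40 = (1 − 0.0188) × (1 − 0.0553) × (1 − 0.0436) × (1 − 0.0259).
= 0.9812 × 0.9447 × 0.9564 × 0.9741 = 0.863564.

0.8636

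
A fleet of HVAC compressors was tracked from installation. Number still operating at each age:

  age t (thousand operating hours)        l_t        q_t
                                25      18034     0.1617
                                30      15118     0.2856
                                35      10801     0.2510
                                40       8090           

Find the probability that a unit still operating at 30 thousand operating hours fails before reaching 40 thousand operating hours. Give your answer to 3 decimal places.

P(fail before 40 | operational at 30) = 1 − l_40/l_30 = 1 − 8090/15118 = (7028)/15118 = 0.464876.

0.465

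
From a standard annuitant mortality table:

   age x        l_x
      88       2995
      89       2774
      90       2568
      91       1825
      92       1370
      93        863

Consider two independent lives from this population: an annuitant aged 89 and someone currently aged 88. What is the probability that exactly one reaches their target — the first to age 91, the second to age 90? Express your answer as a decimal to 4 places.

p₁ = l_91/l_89 = 1825/2774 = 0.657895; p₂ = l_90/l_88 = 2568/2995 = 0.857429.
P(exactly one) = p₁(1−p₂) + (1−p₁)p₂ = 0.093797 + 0.293331 = 0.387127.

0.3871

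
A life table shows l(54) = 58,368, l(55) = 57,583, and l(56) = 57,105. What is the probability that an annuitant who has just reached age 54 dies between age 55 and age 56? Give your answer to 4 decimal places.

0.0082

This is the probability of reaching 55 but not 56, conditional on being alive at 54: (l(55) − l(56)) / l(54).
= (57,583 − 57,105) / 58,368 = 478 / 58,368 = 0.008189.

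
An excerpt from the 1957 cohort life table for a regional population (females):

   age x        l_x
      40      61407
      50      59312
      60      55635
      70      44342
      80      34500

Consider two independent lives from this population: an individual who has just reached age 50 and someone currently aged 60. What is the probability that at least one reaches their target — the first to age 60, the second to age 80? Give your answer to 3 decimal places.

0.976

p₁ = l_60/l_50 = 55635/59312 = 0.938006; p₂ = l_80/l_60 = 34500/55635 = 0.620113.
P(at least one) = 1 − (1−p₁)(1−p₂) = 1 − 0.061994 × 0.379887 = 0.976449.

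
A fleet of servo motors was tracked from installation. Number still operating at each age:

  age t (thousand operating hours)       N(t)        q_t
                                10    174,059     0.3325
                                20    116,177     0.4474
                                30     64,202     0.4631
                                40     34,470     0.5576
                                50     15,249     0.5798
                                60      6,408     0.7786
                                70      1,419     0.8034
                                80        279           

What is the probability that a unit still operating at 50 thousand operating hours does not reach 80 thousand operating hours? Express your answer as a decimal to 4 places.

0.9817

P(fail before 80 | operational at 50) = 1 − N(80)/N(50) = 1 − 279/15,249 = (14,970)/15,249 = 0.981704.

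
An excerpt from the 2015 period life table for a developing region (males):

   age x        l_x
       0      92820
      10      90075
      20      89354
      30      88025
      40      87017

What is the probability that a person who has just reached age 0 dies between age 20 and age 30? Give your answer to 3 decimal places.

We want 20|10q0 = (l_20 − l_30)/l_0.
This is the probability of reaching 20 but not 30, conditional on being alive at 0: (l_20 − l_30) / l_0.
= (89354 − 88025) / 92820 = 1329 / 92820 = 0.014318.

0.014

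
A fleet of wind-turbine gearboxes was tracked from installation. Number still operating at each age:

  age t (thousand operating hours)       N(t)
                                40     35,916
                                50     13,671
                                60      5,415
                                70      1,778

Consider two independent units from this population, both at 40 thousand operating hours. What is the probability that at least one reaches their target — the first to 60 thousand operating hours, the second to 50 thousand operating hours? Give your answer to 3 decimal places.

0.474

p₁ = N(60)/N(40) = 5,415/35,916 = 0.150768; p₂ = N(50)/N(40) = 13,671/35,916 = 0.380638.
P(at least one) = 1 − (1−p₁)(1−p₂) = 1 − 0.849232 × 0.619362 = 0.474018.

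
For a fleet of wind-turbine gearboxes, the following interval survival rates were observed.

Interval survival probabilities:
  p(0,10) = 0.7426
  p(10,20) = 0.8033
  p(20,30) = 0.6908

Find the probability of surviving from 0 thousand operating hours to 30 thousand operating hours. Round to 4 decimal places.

P(survive 0→30) = 0.7426 × 0.8033 × 0.6908.
= 0.412083.

0.4121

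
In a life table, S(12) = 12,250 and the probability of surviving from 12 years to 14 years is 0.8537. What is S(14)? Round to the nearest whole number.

10458

S(14) = S(12) × p = 12,250 × 0.8537 = 10458.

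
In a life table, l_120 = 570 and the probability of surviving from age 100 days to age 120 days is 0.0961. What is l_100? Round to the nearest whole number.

l_100 = l_120 / p = 570 / 0.0961 = 5931.

5931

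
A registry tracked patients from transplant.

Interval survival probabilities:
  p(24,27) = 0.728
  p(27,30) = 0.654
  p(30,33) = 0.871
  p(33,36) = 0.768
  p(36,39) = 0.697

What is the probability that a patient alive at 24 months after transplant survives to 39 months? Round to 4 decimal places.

The overall survival probability is 0.728 × 0.654 × 0.871 × 0.768 × 0.697.
= 0.221984.

0.2220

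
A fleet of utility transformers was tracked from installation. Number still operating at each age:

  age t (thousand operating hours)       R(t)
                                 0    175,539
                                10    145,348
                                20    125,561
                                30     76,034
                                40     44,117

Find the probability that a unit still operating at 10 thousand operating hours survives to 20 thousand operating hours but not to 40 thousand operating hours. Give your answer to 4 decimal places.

This is the probability of reaching 20 but not 40, conditional on being operational at 10: (R(20) − R(40)) / R(10).
= (125,561 − 44,117) / 145,348 = 81,444 / 145,348 = 0.560338.

0.5603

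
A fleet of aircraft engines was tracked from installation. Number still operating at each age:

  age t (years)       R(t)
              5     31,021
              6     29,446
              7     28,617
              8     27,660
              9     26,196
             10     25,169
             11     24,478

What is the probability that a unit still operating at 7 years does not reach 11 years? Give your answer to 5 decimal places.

P(fail before 11 | operational at 7) = 1 − R(11)/R(7) = 1 − 24,478/28,617 = (4,139)/28,617 = 0.144634.

0.14463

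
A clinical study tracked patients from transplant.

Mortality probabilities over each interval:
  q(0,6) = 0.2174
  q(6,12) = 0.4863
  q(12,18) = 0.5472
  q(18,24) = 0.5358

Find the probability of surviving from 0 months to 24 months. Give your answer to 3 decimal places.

The overall survival probability is (1 − 0.2174) × (1 − 0.4863) × (1 − 0.5472) × (1 − 0.5358).
= 0.7826 × 0.5137 × 0.4528 × 0.4642 = 0.084501.

0.085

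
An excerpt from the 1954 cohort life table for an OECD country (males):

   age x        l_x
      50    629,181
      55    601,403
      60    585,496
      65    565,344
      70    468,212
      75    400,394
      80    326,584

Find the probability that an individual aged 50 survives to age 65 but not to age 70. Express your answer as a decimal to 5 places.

This is the probability of reaching 65 but not 70, conditional on being alive at 50: (l_65 − l_70) / l_50.
= (565,344 − 468,212) / 629,181 = 97,132 / 629,181 = 0.154378.

0.15438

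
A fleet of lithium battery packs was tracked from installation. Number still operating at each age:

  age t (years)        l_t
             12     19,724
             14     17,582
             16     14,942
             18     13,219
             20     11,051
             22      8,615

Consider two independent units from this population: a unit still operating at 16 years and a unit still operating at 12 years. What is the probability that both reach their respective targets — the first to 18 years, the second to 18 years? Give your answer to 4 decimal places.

p₁ = l_18/l_16 = 13,219/14,942 = 0.884687; p₂ = l_18/l_12 = 13,219/19,724 = 0.670199.
P(both) = p₁ × p₂ = 0.884687 × 0.670199 = 0.592916.

0.5929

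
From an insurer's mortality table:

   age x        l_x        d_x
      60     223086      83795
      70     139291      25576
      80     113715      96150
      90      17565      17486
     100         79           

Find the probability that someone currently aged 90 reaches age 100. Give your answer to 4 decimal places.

0.0045

The conditional survival probability is l_100/l_90 = 79/17565 = 0.004498.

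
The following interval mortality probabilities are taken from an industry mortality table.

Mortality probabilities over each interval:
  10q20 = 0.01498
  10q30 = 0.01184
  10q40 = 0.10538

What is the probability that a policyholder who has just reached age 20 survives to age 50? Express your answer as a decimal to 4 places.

0.8708

30p20 = (1 − 0.01498) × (1 − 0.01184) × (1 − 0.10538).
= 0.98502 × 0.98816 × 0.89462 = 0.870785.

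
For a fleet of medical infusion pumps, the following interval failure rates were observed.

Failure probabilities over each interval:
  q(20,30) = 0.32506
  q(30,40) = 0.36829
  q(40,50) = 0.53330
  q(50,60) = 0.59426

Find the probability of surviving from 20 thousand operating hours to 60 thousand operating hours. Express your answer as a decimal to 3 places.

0.081

Chaining the interval survival probabilities: (1 − 0.32506) × (1 − 0.36829) × (1 − 0.53330) × (1 − 0.59426).
= 0.67494 × 0.63171 × 0.46670 × 0.40574 = 0.080736.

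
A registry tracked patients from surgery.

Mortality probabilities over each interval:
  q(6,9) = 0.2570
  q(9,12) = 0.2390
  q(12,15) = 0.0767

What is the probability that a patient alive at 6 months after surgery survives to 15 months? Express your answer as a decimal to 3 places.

The overall survival probability is (1 − 0.2570) × (1 − 0.2390) × (1 − 0.0767).
= 0.7430 × 0.7610 × 0.9233 = 0.522055.

0.522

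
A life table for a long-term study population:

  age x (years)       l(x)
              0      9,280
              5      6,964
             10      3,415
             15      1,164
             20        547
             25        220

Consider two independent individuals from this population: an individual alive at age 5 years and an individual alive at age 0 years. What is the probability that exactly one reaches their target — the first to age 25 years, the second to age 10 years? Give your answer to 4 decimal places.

0.3763

p₁ = l(25)/l(5) = 220/6,964 = 0.031591; p₂ = l(10)/l(0) = 3,415/9,280 = 0.367996.
P(exactly one) = p₁(1−p₂) + (1−p₁)p₂ = 0.019966 + 0.356371 = 0.376336.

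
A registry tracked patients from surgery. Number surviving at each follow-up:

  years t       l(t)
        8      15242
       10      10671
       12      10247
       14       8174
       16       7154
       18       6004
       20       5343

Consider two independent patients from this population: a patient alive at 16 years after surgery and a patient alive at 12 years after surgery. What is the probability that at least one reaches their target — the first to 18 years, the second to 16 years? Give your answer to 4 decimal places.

p₁ = l(18)/l(16) = 6004/7154 = 0.839251; p₂ = l(16)/l(12) = 7154/10247 = 0.698156.
P(at least one) = 1 − (1−p₁)(1−p₂) = 1 − 0.160749 × 0.301844 = 0.951479.

0.9515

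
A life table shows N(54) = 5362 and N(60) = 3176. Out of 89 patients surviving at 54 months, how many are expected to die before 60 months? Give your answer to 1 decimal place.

The relevant probability is 1 − 3176/5362 = 0.407684.
Expected number = 89 × 0.407684 = 36.3.

36.3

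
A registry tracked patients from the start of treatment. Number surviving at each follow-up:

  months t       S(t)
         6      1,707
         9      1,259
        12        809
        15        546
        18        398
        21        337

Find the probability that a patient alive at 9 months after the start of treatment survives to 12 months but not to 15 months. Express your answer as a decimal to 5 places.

0.20890

This is the probability of reaching 12 but not 15, conditional on being alive at 9: (S(12) − S(15)) / S(9).
= (809 − 546) / 1,259 = 263 / 1,259 = 0.208896.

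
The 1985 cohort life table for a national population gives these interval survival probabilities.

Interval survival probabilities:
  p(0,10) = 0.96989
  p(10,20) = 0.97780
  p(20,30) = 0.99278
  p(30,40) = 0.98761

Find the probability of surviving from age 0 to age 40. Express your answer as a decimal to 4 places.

0.9298

The overall survival probability is 0.96989 × 0.97780 × 0.99278 × 0.98761.
= 0.929846.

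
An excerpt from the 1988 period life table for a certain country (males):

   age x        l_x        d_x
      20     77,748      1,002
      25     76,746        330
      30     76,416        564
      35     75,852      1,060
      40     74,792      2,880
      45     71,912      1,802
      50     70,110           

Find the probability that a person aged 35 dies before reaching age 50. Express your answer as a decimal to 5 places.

P(die before 50 | alive at 35) = 1 − l_50/l_35 = 1 − 70,110/75,852 = (5,742)/75,852 = 0.075700.

0.07570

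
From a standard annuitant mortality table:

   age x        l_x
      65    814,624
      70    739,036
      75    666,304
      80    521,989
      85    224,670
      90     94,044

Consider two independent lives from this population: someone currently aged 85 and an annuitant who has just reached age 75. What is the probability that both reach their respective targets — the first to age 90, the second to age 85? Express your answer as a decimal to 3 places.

0.141

p₁ = l_90/l_85 = 94,044/224,670 = 0.418587; p₂ = l_85/l_75 = 224,670/666,304 = 0.337188.
P(both) = p₁ × p₂ = 0.418587 × 0.337188 = 0.141143.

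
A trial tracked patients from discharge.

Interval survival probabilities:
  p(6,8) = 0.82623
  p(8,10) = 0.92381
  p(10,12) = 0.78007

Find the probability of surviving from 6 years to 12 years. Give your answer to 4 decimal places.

P(survive 6→12) = 0.82623 × 0.92381 × 0.78007.
= 0.595411.

0.5954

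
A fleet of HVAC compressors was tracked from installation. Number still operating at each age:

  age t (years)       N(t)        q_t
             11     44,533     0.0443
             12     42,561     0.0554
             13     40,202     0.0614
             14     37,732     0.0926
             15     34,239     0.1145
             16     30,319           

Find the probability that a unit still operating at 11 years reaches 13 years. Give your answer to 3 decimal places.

The conditional survival probability is N(13)/N(11) = 40,202/44,533 = 0.902746.

0.903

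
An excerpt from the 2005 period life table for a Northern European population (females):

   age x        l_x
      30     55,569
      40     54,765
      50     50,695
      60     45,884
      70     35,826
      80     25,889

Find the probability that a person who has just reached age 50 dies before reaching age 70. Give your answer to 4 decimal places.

0.2933

P(die before 70 | alive at 50) = 1 − l_70/l_50 = 1 − 35,826/50,695 = (14,869)/50,695 = 0.293303.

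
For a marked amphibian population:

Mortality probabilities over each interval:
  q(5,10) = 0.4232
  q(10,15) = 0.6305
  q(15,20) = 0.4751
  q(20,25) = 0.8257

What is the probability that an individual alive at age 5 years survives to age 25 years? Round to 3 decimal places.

The overall survival probability is (1 − 0.4232) × (1 − 0.6305) × (1 − 0.4751) × (1 − 0.8257).
= 0.5768 × 0.3695 × 0.5249 × 0.1743 = 0.019499.

0.019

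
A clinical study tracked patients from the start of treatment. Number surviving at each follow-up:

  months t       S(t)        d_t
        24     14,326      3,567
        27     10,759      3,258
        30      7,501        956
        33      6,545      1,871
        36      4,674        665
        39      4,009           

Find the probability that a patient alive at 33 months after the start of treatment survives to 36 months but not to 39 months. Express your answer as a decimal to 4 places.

0.1016

This is the probability of reaching 36 but not 39, conditional on being alive at 33: (S(36) − S(39)) / S(33).
= (4,674 − 4,009) / 6,545 = 665 / 6,545 = 0.101604.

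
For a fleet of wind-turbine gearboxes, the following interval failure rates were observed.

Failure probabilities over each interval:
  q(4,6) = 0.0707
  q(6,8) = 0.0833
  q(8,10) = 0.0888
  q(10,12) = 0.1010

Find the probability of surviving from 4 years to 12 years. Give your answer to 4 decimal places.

0.6978

The overall survival probability is (1 − 0.0707) × (1 − 0.0833) × (1 − 0.0888) × (1 − 0.1010).
= 0.9293 × 0.9167 × 0.9112 × 0.8990 = 0.697841.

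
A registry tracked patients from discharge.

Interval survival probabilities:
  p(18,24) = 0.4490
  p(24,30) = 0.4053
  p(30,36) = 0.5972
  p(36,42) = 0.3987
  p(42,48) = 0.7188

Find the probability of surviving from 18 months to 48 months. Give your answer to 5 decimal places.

0.03115

P(survive 18→48) = 0.4490 × 0.4053 × 0.5972 × 0.3987 × 0.7188.
= 0.031146.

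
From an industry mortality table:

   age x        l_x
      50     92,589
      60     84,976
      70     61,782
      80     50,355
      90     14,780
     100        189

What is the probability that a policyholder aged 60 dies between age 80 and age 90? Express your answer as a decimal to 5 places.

We want 20|10q60 = (l_80 − l_90)/l_60.
This is the probability of reaching 80 but not 90, conditional on being alive at 60: (l_80 − l_90) / l_60.
= (50,355 − 14,780) / 84,976 = 35,575 / 84,976 = 0.418648.

0.41865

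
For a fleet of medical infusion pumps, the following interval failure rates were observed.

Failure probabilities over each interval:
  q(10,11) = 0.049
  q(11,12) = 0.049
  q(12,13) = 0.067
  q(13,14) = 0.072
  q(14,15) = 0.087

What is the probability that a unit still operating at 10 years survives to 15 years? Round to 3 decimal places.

0.715

Chaining the interval survival probabilities: (1 − 0.049) × (1 − 0.049) × (1 − 0.067) × (1 − 0.072) × (1 − 0.087).
= 0.951 × 0.951 × 0.933 × 0.928 × 0.913 = 0.714927.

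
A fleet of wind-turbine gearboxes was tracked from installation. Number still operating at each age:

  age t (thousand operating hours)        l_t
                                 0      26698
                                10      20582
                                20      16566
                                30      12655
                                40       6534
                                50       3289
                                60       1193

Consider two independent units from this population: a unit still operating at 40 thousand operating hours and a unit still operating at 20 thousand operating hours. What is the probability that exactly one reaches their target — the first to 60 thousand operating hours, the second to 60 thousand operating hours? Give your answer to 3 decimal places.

p₁ = l_60/l_40 = 1193/6534 = 0.182583; p₂ = l_60/l_20 = 1193/16566 = 0.072015.
P(exactly one) = p₁(1−p₂) + (1−p₁)p₂ = 0.169434 + 0.058866 = 0.228301.

0.228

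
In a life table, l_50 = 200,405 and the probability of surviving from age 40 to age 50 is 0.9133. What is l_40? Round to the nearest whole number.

219430

l_40 = l_50 / p = 200,405 / 0.9133 = 219430.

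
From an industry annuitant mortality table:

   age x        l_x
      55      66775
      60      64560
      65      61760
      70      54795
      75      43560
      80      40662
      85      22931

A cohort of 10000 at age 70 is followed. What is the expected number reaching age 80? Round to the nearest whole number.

7421

The relevant probability is 40662/54795 = 0.742075.
Expected number = 10000 × 0.742075 = 7421.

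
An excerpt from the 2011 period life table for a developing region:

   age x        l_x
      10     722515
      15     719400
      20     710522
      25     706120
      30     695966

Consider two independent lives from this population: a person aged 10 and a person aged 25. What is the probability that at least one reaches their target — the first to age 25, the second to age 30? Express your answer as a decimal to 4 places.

p₁ = l_25/l_10 = 706120/722515 = 0.977308; p₂ = l_30/l_25 = 695966/706120 = 0.985620.
P(at least one) = 1 − (1−p₁)(1−p₂) = 1 − 0.022692 × 0.014380 = 0.999674.

0.9997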